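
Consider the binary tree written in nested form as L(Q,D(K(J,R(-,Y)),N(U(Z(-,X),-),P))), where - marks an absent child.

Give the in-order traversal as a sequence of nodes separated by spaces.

In-order visits the left subtree, then the node, then the right subtree.
At L: go left to Q.
  Q is a leaf — visit Q.
Visit L.
At L: go right to D.
  At D: go left to K.
    At K: go left to J.
      J is a leaf — visit J.
    Visit K.
    At K: go right to R.
      At R: no left child.
      Visit R.
      At R: go right to Y.
        Y is a leaf — visit Y.
  Visit D.
  At D: go right to N.
    At N: go left to U.
      At U: go left to Z.
        At Z: no left child.
        Visit Z.
        At Z: go right to X.
          X is a leaf — visit X.
      Visit U.
      At U: no right child.
    Visit N.
    At N: go right to P.
      P is a leaf — visit P.

Q L J K R Y D Z X U N P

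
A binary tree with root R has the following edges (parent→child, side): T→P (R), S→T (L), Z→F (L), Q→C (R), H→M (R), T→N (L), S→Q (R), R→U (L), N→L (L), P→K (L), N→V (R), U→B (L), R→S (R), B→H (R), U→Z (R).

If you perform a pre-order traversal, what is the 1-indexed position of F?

7

Pre-order visits the node, then its left subtree, then its right subtree.
Visit R.
At R: go left to U.
  Visit U.
  At U: go left to B.
    Visit B.
    At B: no left child.
    At B: go right to H.
      Visit H.
      At H: no left child.
      At H: go right to M.
        M is a leaf — visit M.
  At U: go right to Z.
    Visit Z.
    At Z: go left to F.
      F is a leaf — visit F.
    At Z: no right child.
At R: go right to S.
  Visit S.
  At S: go left to T.
    Visit T.
    At T: go left to N.
      Visit N.
      At N: go left to L.
        L is a leaf — visit L.
      At N: go right to V.
        V is a leaf — visit V.
    At T: go right to P.
      Visit P.
      At P: go left to K.
        K is a leaf — visit K.
      At P: no right child.
  At S: go right to Q.
    Visit Q.
    At Q: no left child.
    At Q: go right to C.
      C is a leaf — visit C.
Full pre-order sequence: R, U, B, H, M, Z, F, S, T, N, L, V, P, K, Q, C.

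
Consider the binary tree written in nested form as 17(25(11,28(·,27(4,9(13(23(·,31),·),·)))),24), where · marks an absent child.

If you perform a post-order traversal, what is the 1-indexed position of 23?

4

Post-order visits the left subtree, then the right subtree, then the node.
At 17: go left to 25.
  At 25: go left to 11.
    11 is a leaf — visit 11.
  At 25: go right to 28.
    At 28: no left child.
    At 28: go right to 27.
      At 27: go left to 4.
        4 is a leaf — visit 4.
      At 27: go right to 9.
        At 9: go left to 13.
          At 13: go left to 23.
            At 23: no left child.
            At 23: go right to 31.
              31 is a leaf — visit 31.
            Visit 23.
          At 13: no right child.
          Visit 13.
        At 9: no right child.
        Visit 9.
      Visit 27.
    Visit 28.
  Visit 25.
At 17: go right to 24.
  24 is a leaf — visit 24.
Visit 17.
Full post-order sequence: 11, 4, 31, 23, 13, 9, 27, 28, 25, 24, 17.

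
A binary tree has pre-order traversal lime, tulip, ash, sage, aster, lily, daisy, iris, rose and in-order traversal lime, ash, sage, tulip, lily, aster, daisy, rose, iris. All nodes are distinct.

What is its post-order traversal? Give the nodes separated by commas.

The first element of pre-order is the root; it splits in-order into left and right subtrees.
Root lime: left subtree has 0 nodes { }, right has 8 {ash, sage, tulip, lily, aster, daisy, rose, iris}.
  Root tulip: left subtree has 2 nodes {ash, sage}, right has 5 {lily, aster, daisy, rose, iris}.
    Root ash: left subtree has 0 nodes { }, right has 1 {sage}.
    Root aster: left subtree has 1 node {lily}, right has 3 {daisy, rose, iris}.
      Root daisy: left subtree has 0 nodes { }, right has 2 {rose, iris}.
        Root iris: left subtree has 1 node {rose}, right has 0 { }.

sage, ash, lily, rose, iris, daisy, aster, tulip, lime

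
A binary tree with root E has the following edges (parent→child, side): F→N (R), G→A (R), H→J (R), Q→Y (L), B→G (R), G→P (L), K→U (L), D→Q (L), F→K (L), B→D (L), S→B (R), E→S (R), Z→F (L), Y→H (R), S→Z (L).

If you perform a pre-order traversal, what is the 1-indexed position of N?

Pre-order visits the node, then its left subtree, then its right subtree.
Visit E.
At E: no left child.
At E: go right to S.
  Visit S.
  At S: go left to Z.
    Visit Z.
    At Z: go left to F.
      Visit F.
      At F: go left to K.
        Visit K.
        At K: go left to U.
          U is a leaf — visit U.
        At K: no right child.
      At F: go right to N.
        N is a leaf — visit N.
    At Z: no right child.
  At S: go right to B.
    Visit B.
    At B: go left to D.
      Visit D.
      At D: go left to Q.
        Visit Q.
        At Q: go left to Y.
          Visit Y.
          At Y: no left child.
          At Y: go right to H.
            Visit H.
            At H: no left child.
            At H: go right to J.
              J is a leaf — visit J.
        At Q: no right child.
      At D: no right child.
    At B: go right to G.
      Visit G.
      At G: go left to P.
        P is a leaf — visit P.
      At G: go right to A.
        A is a leaf — visit A.
Full pre-order sequence: E, S, Z, F, K, U, N, B, D, Q, Y, H, J, G, P, A.

7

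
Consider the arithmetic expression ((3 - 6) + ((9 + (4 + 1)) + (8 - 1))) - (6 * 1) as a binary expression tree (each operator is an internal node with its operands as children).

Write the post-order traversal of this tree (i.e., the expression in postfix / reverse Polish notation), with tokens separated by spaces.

3 6 - 9 4 1 + + 8 1 - + + 6 1 * -

Post-order on an expression tree gives postfix notation: for each operator, emit left operand, right operand, then the operator.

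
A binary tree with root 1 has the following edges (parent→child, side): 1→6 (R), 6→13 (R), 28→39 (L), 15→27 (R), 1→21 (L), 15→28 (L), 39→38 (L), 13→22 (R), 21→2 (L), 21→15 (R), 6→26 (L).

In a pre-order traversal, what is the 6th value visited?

39

Pre-order visits the node, then its left subtree, then its right subtree.
Visit 1.
At 1: go left to 21.
  Visit 21.
  At 21: go left to 2.
    2 is a leaf — visit 2.
  At 21: go right to 15.
    Visit 15.
    At 15: go left to 28.
      Visit 28.
      At 28: go left to 39.
        Visit 39.
        At 39: go left to 38.
          38 is a leaf — visit 38.
        At 39: no right child.
      At 28: no right child.
    At 15: go right to 27.
      27 is a leaf — visit 27.
At 1: go right to 6.
  Visit 6.
  At 6: go left to 26.
    26 is a leaf — visit 26.
  At 6: go right to 13.
    Visit 13.
    At 13: no left child.
    At 13: go right to 22.
      22 is a leaf — visit 22.
Full pre-order sequence: 1, 21, 2, 15, 28, 39, 38, 27, 6, 26, 13, 22.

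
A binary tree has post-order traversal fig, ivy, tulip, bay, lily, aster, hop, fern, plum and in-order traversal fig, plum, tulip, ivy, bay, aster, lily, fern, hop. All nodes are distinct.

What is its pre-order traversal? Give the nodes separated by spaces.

plum fig fern aster bay tulip ivy lily hop

The last element of post-order is the root; it splits in-order into left and right subtrees.
Root plum: left subtree has 1 node {fig}, right has 7 {tulip, ivy, bay, aster, lily, fern, hop}.
  Root fern: left subtree has 5 nodes {tulip, ivy, bay, aster, lily}, right has 1 {hop}.
    Root aster: left subtree has 3 nodes {tulip, ivy, bay}, right has 1 {lily}.
      Root bay: left subtree has 2 nodes {tulip, ivy}, right has 0 { }.
        Root tulip: left subtree has 0 nodes { }, right has 1 {ivy}.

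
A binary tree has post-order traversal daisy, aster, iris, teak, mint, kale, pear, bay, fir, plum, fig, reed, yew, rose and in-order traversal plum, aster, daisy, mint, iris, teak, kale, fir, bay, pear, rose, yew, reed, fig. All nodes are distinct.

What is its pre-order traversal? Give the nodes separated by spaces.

The last element of post-order is the root; it splits in-order into left and right subtrees.
Root rose: left subtree has 10 nodes {plum, aster, daisy, mint, iris, teak, kale, fir, bay, pear}, right has 3 {yew, reed, fig}.
  Root plum: left subtree has 0 nodes { }, right has 9 {aster, daisy, mint, iris, teak, kale, fir, bay, pear}.
    Root fir: left subtree has 6 nodes {aster, daisy, mint, iris, teak, kale}, right has 2 {bay, pear}.
      Root kale: left subtree has 5 nodes {aster, daisy, mint, iris, teak}, right has 0 { }.
        Root mint: left subtree has 2 nodes {aster, daisy}, right has 2 {iris, teak}.
          Root aster: left subtree has 0 nodes { }, right has 1 {daisy}.
          Root teak: left subtree has 1 node {iris}, right has 0 { }.
      Root bay: left subtree has 0 nodes { }, right has 1 {pear}.
  Root yew: left subtree has 0 nodes { }, right has 2 {reed, fig}.
    Root reed: left subtree has 0 nodes { }, right has 1 {fig}.

rose plum fir kale mint aster daisy teak iris bay pear yew reed fig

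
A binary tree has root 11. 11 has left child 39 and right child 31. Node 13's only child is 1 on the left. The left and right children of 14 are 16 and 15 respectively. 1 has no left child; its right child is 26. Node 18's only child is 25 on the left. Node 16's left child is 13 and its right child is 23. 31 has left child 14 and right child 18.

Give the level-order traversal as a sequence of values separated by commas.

11, 39, 31, 14, 18, 16, 15, 25, 13, 23, 1, 26

Level-order visits nodes level by level from the root, left to right within each level.
Level 0: 11
Level 1: 39, 31
Level 2: 14, 18
Level 3: 16, 15, 25
Level 4: 13, 23
Level 5: 1
Level 6: 26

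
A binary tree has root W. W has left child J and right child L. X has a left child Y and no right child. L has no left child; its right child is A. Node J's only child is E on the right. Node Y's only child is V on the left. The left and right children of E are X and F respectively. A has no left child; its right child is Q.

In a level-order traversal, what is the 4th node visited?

Level-order visits nodes level by level from the root, left to right within each level.
Level 0: W
Level 1: J, L
Level 2: E, A
Level 3: X, F, Q
Level 4: Y
Level 5: V
Full level-order sequence: W, J, L, E, A, X, F, Q, Y, V.

E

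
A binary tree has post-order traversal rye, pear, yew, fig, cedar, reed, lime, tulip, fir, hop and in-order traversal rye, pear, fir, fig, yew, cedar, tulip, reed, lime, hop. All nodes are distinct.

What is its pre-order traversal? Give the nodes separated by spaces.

hop fir pear rye tulip cedar fig yew lime reed

The last element of post-order is the root; it splits in-order into left and right subtrees.
Root hop: left subtree has 9 nodes {rye, pear, fir, fig, yew, cedar, tulip, reed, lime}, right has 0 { }.
  Root fir: left subtree has 2 nodes {rye, pear}, right has 6 {fig, yew, cedar, tulip, reed, lime}.
    Root pear: left subtree has 1 node {rye}, right has 0 { }.
    Root tulip: left subtree has 3 nodes {fig, yew, cedar}, right has 2 {reed, lime}.
      Root cedar: left subtree has 2 nodes {fig, yew}, right has 0 { }.
        Root fig: left subtree has 0 nodes { }, right has 1 {yew}.
      Root lime: left subtree has 1 node {reed}, right has 0 { }.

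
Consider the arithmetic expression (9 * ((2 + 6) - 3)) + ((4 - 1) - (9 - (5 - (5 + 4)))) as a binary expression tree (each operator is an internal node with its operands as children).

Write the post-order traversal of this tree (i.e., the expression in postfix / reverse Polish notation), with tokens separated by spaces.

Post-order on an expression tree gives postfix notation: for each operator, emit left operand, right operand, then the operator.

9 2 6 + 3 - * 4 1 - 9 5 5 4 + - - - +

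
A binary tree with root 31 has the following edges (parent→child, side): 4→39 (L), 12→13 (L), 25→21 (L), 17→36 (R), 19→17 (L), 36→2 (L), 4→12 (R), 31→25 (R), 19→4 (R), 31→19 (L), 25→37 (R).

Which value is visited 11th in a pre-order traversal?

Pre-order visits the node, then its left subtree, then its right subtree.
Visit 31.
At 31: go left to 19.
  Visit 19.
  At 19: go left to 17.
    Visit 17.
    At 17: no left child.
    At 17: go right to 36.
      Visit 36.
      At 36: go left to 2.
        2 is a leaf — visit 2.
      At 36: no right child.
  At 19: go right to 4.
    Visit 4.
    At 4: go left to 39.
      39 is a leaf — visit 39.
    At 4: go right to 12.
      Visit 12.
      At 12: go left to 13.
        13 is a leaf — visit 13.
      At 12: no right child.
At 31: go right to 25.
  Visit 25.
  At 25: go left to 21.
    21 is a leaf — visit 21.
  At 25: go right to 37.
    37 is a leaf — visit 37.
Full pre-order sequence: 31, 19, 17, 36, 2, 4, 39, 12, 13, 25, 21, 37.

21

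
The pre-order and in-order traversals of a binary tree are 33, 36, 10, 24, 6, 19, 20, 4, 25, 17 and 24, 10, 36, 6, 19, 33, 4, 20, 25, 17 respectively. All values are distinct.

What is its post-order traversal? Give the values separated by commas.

The first element of pre-order is the root; it splits in-order into left and right subtrees.
Root 33: left subtree has 5 nodes {24, 10, 36, 6, 19}, right has 4 {4, 20, 25, 17}.
  Root 36: left subtree has 2 nodes {24, 10}, right has 2 {6, 19}.
    Root 10: left subtree has 1 node {24}, right has 0 { }.
    Root 6: left subtree has 0 nodes { }, right has 1 {19}.
  Root 20: left subtree has 1 node {4}, right has 2 {25, 17}.
    Root 25: left subtree has 0 nodes { }, right has 1 {17}.

24, 10, 19, 6, 36, 4, 17, 25, 20, 33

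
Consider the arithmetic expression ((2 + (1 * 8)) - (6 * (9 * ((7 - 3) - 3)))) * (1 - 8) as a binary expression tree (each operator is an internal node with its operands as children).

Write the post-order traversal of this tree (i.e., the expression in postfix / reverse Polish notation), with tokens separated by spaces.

2 1 8 * + 6 9 7 3 - 3 - * * - 1 8 - *

Post-order on an expression tree gives postfix notation: for each operator, emit left operand, right operand, then the operator.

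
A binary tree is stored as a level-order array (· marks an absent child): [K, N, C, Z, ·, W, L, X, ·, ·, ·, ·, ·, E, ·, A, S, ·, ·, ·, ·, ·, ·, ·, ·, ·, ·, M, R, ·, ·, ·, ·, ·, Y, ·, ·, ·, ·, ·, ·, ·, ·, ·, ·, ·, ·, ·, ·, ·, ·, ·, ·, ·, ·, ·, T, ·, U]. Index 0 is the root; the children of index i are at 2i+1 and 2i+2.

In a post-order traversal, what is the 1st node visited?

Post-order visits the left subtree, then the right subtree, then the node.
At K: go left to N.
  At N: go left to Z.
    At Z: go left to X.
      At X: go left to A.
        A is a leaf — visit A.
      At X: go right to S.
        At S: no left child.
        At S: go right to Y.
          Y is a leaf — visit Y.
        Visit S.
      Visit X.
    At Z: no right child.
    Visit Z.
  At N: no right child.
  Visit N.
At K: go right to C.
  At C: go left to W.
    W is a leaf — visit W.
  At C: go right to L.
    At L: go left to E.
      At E: go left to M.
        At M: no left child.
        At M: go right to T.
          T is a leaf — visit T.
        Visit M.
      At E: go right to R.
        At R: no left child.
        At R: go right to U.
          U is a leaf — visit U.
        Visit R.
      Visit E.
    At L: no right child.
    Visit L.
  Visit C.
Visit K.
Full post-order sequence: A, Y, S, X, Z, N, W, T, M, U, R, E, L, C, K.

A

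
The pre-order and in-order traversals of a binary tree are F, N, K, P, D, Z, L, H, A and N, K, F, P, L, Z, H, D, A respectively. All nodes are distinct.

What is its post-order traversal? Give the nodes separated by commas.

The first element of pre-order is the root; it splits in-order into left and right subtrees.
Root F: left subtree has 2 nodes {N, K}, right has 6 {P, L, Z, H, D, A}.
  Root N: left subtree has 0 nodes { }, right has 1 {K}.
  Root P: left subtree has 0 nodes { }, right has 5 {L, Z, H, D, A}.
    Root D: left subtree has 3 nodes {L, Z, H}, right has 1 {A}.
      Root Z: left subtree has 1 node {L}, right has 1 {H}.

K, N, L, H, Z, A, D, P, F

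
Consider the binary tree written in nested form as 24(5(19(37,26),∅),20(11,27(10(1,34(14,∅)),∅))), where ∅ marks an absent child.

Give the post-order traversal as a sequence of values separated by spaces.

37 26 19 5 11 1 14 34 10 27 20 24

Post-order visits the left subtree, then the right subtree, then the node.
At 24: go left to 5.
  At 5: go left to 19.
    At 19: go left to 37.
      37 is a leaf — visit 37.
    At 19: go right to 26.
      26 is a leaf — visit 26.
    Visit 19.
  At 5: no right child.
  Visit 5.
At 24: go right to 20.
  At 20: go left to 11.
    11 is a leaf — visit 11.
  At 20: go right to 27.
    At 27: go left to 10.
      At 10: go left to 1.
        1 is a leaf — visit 1.
      At 10: go right to 34.
        At 34: go left to 14.
          14 is a leaf — visit 14.
        At 34: no right child.
        Visit 34.
      Visit 10.
    At 27: no right child.
    Visit 27.
  Visit 20.
Visit 24.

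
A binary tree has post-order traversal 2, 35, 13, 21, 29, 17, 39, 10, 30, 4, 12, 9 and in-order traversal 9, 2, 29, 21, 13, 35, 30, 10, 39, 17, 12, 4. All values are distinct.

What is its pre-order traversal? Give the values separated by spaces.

9 12 30 29 2 21 13 35 10 39 17 4

The last element of post-order is the root; it splits in-order into left and right subtrees.
Root 9: left subtree has 0 nodes { }, right has 11 {2, 29, 21, 13, 35, 30, 10, 39, 17, 12, 4}.
  Root 12: left subtree has 9 nodes {2, 29, 21, 13, 35, 30, 10, 39, 17}, right has 1 {4}.
    Root 30: left subtree has 5 nodes {2, 29, 21, 13, 35}, right has 3 {10, 39, 17}.
      Root 29: left subtree has 1 node {2}, right has 3 {21, 13, 35}.
        Root 21: left subtree has 0 nodes { }, right has 2 {13, 35}.
          Root 13: left subtree has 0 nodes { }, right has 1 {35}.
      Root 10: left subtree has 0 nodes { }, right has 2 {39, 17}.
        Root 39: left subtree has 0 nodes { }, right has 1 {17}.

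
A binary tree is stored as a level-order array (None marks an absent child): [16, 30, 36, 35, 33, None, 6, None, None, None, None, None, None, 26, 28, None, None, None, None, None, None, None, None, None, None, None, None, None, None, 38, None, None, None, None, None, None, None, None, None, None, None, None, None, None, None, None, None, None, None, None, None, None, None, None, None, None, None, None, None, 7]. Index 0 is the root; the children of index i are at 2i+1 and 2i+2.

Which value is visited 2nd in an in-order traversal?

In-order visits the left subtree, then the node, then the right subtree.
At 16: go left to 30.
  At 30: go left to 35.
    35 is a leaf — visit 35.
  Visit 30.
  At 30: go right to 33.
    33 is a leaf — visit 33.
Visit 16.
At 16: go right to 36.
  At 36: no left child.
  Visit 36.
  At 36: go right to 6.
    At 6: go left to 26.
      26 is a leaf — visit 26.
    Visit 6.
    At 6: go right to 28.
      At 28: go left to 38.
        At 38: go left to 7.
          7 is a leaf — visit 7.
        Visit 38.
        At 38: no right child.
      Visit 28.
      At 28: no right child.
Full in-order sequence: 35, 30, 33, 16, 36, 26, 6, 7, 38, 28.

30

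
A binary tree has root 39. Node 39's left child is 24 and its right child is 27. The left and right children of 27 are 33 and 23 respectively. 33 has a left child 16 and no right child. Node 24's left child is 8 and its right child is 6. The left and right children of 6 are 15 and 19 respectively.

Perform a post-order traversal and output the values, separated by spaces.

Post-order visits the left subtree, then the right subtree, then the node.
At 39: go left to 24.
  At 24: go left to 8.
    8 is a leaf — visit 8.
  At 24: go right to 6.
    At 6: go left to 15.
      15 is a leaf — visit 15.
    At 6: go right to 19.
      19 is a leaf — visit 19.
    Visit 6.
  Visit 24.
At 39: go right to 27.
  At 27: go left to 33.
    At 33: go left to 16.
      16 is a leaf — visit 16.
    At 33: no right child.
    Visit 33.
  At 27: go right to 23.
    23 is a leaf — visit 23.
  Visit 27.
Visit 39.

8 15 19 6 24 16 33 23 27 39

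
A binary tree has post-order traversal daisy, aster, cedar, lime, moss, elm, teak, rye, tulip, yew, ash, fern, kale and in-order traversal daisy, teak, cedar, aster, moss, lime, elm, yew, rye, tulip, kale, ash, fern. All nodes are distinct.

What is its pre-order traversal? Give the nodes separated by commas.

The last element of post-order is the root; it splits in-order into left and right subtrees.
Root kale: left subtree has 10 nodes {daisy, teak, cedar, aster, moss, lime, elm, yew, rye, tulip}, right has 2 {ash, fern}.
  Root yew: left subtree has 7 nodes {daisy, teak, cedar, aster, moss, lime, elm}, right has 2 {rye, tulip}.
    Root teak: left subtree has 1 node {daisy}, right has 5 {cedar, aster, moss, lime, elm}.
      Root elm: left subtree has 4 nodes {cedar, aster, moss, lime}, right has 0 { }.
        Root moss: left subtree has 2 nodes {cedar, aster}, right has 1 {lime}.
          Root cedar: left subtree has 0 nodes { }, right has 1 {aster}.
    Root tulip: left subtree has 1 node {rye}, right has 0 { }.
  Root fern: left subtree has 1 node {ash}, right has 0 { }.

kale, yew, teak, daisy, elm, moss, cedar, aster, lime, tulip, rye, fern, ash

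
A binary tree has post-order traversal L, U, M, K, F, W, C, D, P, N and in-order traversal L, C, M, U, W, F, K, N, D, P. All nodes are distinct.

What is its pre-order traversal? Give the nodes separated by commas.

N, C, L, W, M, U, F, K, P, D

The last element of post-order is the root; it splits in-order into left and right subtrees.
Root N: left subtree has 7 nodes {L, C, M, U, W, F, K}, right has 2 {D, P}.
  Root C: left subtree has 1 node {L}, right has 5 {M, U, W, F, K}.
    Root W: left subtree has 2 nodes {M, U}, right has 2 {F, K}.
      Root M: left subtree has 0 nodes { }, right has 1 {U}.
      Root F: left subtree has 0 nodes { }, right has 1 {K}.
  Root P: left subtree has 1 node {D}, right has 0 { }.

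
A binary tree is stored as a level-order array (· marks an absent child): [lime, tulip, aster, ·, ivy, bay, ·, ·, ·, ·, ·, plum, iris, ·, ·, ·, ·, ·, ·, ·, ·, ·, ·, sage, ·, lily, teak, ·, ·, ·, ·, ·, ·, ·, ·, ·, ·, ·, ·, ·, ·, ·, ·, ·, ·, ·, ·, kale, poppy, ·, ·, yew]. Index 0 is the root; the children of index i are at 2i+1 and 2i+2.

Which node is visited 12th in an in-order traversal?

In-order visits the left subtree, then the node, then the right subtree.
At lime: go left to tulip.
  At tulip: no left child.
  Visit tulip.
  At tulip: go right to ivy.
    ivy is a leaf — visit ivy.
Visit lime.
At lime: go right to aster.
  At aster: go left to bay.
    At bay: go left to plum.
      At plum: go left to sage.
        At sage: go left to kale.
          kale is a leaf — visit kale.
        Visit sage.
        At sage: go right to poppy.
          poppy is a leaf — visit poppy.
      Visit plum.
      At plum: no right child.
    Visit bay.
    At bay: go right to iris.
      At iris: go left to lily.
        At lily: go left to yew.
          yew is a leaf — visit yew.
        Visit lily.
        At lily: no right child.
      Visit iris.
      At iris: go right to teak.
        teak is a leaf — visit teak.
  Visit aster.
  At aster: no right child.
Full in-order sequence: tulip, ivy, lime, kale, sage, poppy, plum, bay, yew, lily, iris, teak, aster.

teak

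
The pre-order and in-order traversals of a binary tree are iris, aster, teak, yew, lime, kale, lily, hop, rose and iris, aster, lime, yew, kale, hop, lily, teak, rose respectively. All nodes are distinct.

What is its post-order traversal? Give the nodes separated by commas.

lime, hop, lily, kale, yew, rose, teak, aster, iris

The first element of pre-order is the root; it splits in-order into left and right subtrees.
Root iris: left subtree has 0 nodes { }, right has 8 {aster, lime, yew, kale, hop, lily, teak, rose}.
  Root aster: left subtree has 0 nodes { }, right has 7 {lime, yew, kale, hop, lily, teak, rose}.
    Root teak: left subtree has 5 nodes {lime, yew, kale, hop, lily}, right has 1 {rose}.
      Root yew: left subtree has 1 node {lime}, right has 3 {kale, hop, lily}.
        Root kale: left subtree has 0 nodes { }, right has 2 {hop, lily}.
          Root lily: left subtree has 1 node {hop}, right has 0 { }.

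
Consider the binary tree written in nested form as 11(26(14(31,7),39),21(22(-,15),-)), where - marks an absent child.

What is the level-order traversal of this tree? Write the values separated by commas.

11, 26, 21, 14, 39, 22, 31, 7, 15

Level-order visits nodes level by level from the root, left to right within each level.
Level 0: 11
Level 1: 26, 21
Level 2: 14, 39, 22
Level 3: 31, 7, 15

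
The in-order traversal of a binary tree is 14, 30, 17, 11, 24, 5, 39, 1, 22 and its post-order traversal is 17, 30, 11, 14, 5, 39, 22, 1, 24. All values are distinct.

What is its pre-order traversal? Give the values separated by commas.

24, 14, 11, 30, 17, 1, 39, 5, 22

The last element of post-order is the root; it splits in-order into left and right subtrees.
Root 24: left subtree has 4 nodes {14, 30, 17, 11}, right has 4 {5, 39, 1, 22}.
  Root 14: left subtree has 0 nodes { }, right has 3 {30, 17, 11}.
    Root 11: left subtree has 2 nodes {30, 17}, right has 0 { }.
      Root 30: left subtree has 0 nodes { }, right has 1 {17}.
  Root 1: left subtree has 2 nodes {5, 39}, right has 1 {22}.
    Root 39: left subtree has 1 node {5}, right has 0 { }.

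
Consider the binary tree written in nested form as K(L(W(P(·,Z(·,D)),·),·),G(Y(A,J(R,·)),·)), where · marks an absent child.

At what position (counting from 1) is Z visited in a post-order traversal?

2

Post-order visits the left subtree, then the right subtree, then the node.
At K: go left to L.
  At L: go left to W.
    At W: go left to P.
      At P: no left child.
      At P: go right to Z.
        At Z: no left child.
        At Z: go right to D.
          D is a leaf — visit D.
        Visit Z.
      Visit P.
    At W: no right child.
    Visit W.
  At L: no right child.
  Visit L.
At K: go right to G.
  At G: go left to Y.
    At Y: go left to A.
      A is a leaf — visit A.
    At Y: go right to J.
      At J: go left to R.
        R is a leaf — visit R.
      At J: no right child.
      Visit J.
    Visit Y.
  At G: no right child.
  Visit G.
Visit K.
Full post-order sequence: D, Z, P, W, L, A, R, J, Y, G, K.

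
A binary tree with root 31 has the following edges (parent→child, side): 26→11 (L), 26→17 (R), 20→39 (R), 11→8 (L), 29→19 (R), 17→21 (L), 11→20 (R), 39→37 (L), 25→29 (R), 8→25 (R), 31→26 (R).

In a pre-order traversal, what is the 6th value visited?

29

Pre-order visits the node, then its left subtree, then its right subtree.
Visit 31.
At 31: no left child.
At 31: go right to 26.
  Visit 26.
  At 26: go left to 11.
    Visit 11.
    At 11: go left to 8.
      Visit 8.
      At 8: no left child.
      At 8: go right to 25.
        Visit 25.
        At 25: no left child.
        At 25: go right to 29.
          Visit 29.
          At 29: no left child.
          At 29: go right to 19.
            19 is a leaf — visit 19.
    At 11: go right to 20.
      Visit 20.
      At 20: no left child.
      At 20: go right to 39.
        Visit 39.
        At 39: go left to 37.
          37 is a leaf — visit 37.
        At 39: no right child.
  At 26: go right to 17.
    Visit 17.
    At 17: go left to 21.
      21 is a leaf — visit 21.
    At 17: no right child.
Full pre-order sequence: 31, 26, 11, 8, 25, 29, 19, 20, 39, 37, 17, 21.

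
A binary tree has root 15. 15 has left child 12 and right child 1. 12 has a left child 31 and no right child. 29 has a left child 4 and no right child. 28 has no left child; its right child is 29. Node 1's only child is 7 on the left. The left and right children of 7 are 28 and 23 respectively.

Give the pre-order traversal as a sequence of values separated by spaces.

15 12 31 1 7 28 29 4 23

Pre-order visits the node, then its left subtree, then its right subtree.
Visit 15.
At 15: go left to 12.
  Visit 12.
  At 12: go left to 31.
    31 is a leaf — visit 31.
  At 12: no right child.
At 15: go right to 1.
  Visit 1.
  At 1: go left to 7.
    Visit 7.
    At 7: go left to 28.
      Visit 28.
      At 28: no left child.
      At 28: go right to 29.
        Visit 29.
        At 29: go left to 4.
          4 is a leaf — visit 4.
        At 29: no right child.
    At 7: go right to 23.
      23 is a leaf — visit 23.
  At 1: no right child.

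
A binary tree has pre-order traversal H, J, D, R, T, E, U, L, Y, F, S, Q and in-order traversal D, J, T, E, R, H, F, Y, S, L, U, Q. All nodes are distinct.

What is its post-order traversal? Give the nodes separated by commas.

D, E, T, R, J, F, S, Y, L, Q, U, H

The first element of pre-order is the root; it splits in-order into left and right subtrees.
Root H: left subtree has 5 nodes {D, J, T, E, R}, right has 6 {F, Y, S, L, U, Q}.
  Root J: left subtree has 1 node {D}, right has 3 {T, E, R}.
    Root R: left subtree has 2 nodes {T, E}, right has 0 { }.
      Root T: left subtree has 0 nodes { }, right has 1 {E}.
  Root U: left subtree has 4 nodes {F, Y, S, L}, right has 1 {Q}.
    Root L: left subtree has 3 nodes {F, Y, S}, right has 0 { }.
      Root Y: left subtree has 1 node {F}, right has 1 {S}.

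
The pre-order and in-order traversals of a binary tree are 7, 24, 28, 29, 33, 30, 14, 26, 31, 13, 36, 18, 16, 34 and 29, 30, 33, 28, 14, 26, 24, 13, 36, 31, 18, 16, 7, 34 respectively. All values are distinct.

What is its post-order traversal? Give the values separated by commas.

The first element of pre-order is the root; it splits in-order into left and right subtrees.
Root 7: left subtree has 12 nodes {29, 30, 33, 28, 14, 26, 24, 13, 36, 31, 18, 16}, right has 1 {34}.
  Root 24: left subtree has 6 nodes {29, 30, 33, 28, 14, 26}, right has 5 {13, 36, 31, 18, 16}.
    Root 28: left subtree has 3 nodes {29, 30, 33}, right has 2 {14, 26}.
      Root 29: left subtree has 0 nodes { }, right has 2 {30, 33}.
        Root 33: left subtree has 1 node {30}, right has 0 { }.
      Root 14: left subtree has 0 nodes { }, right has 1 {26}.
    Root 31: left subtree has 2 nodes {13, 36}, right has 2 {18, 16}.
      Root 13: left subtree has 0 nodes { }, right has 1 {36}.
      Root 18: left subtree has 0 nodes { }, right has 1 {16}.

30, 33, 29, 26, 14, 28, 36, 13, 16, 18, 31, 24, 34, 7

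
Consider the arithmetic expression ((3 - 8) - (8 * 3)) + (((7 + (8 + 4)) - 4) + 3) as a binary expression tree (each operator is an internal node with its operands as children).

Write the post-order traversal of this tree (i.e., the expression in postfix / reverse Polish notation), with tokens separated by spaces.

3 8 - 8 3 * - 7 8 4 + + 4 - 3 + +

Post-order on an expression tree gives postfix notation: for each operator, emit left operand, right operand, then the operator.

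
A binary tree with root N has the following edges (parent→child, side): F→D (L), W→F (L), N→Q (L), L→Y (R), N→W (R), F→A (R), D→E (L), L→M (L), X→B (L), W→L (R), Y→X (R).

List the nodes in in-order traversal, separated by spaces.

Q N E D F A W M L Y B X

In-order visits the left subtree, then the node, then the right subtree.
At N: go left to Q.
  Q is a leaf — visit Q.
Visit N.
At N: go right to W.
  At W: go left to F.
    At F: go left to D.
      At D: go left to E.
        E is a leaf — visit E.
      Visit D.
      At D: no right child.
    Visit F.
    At F: go right to A.
      A is a leaf — visit A.
  Visit W.
  At W: go right to L.
    At L: go left to M.
      M is a leaf — visit M.
    Visit L.
    At L: go right to Y.
      At Y: no left child.
      Visit Y.
      At Y: go right to X.
        At X: go left to B.
          B is a leaf — visit B.
        Visit X.
        At X: no right child.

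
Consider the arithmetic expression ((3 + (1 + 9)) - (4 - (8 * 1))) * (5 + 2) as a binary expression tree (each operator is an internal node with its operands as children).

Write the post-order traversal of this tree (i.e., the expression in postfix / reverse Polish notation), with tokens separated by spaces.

Post-order on an expression tree gives postfix notation: for each operator, emit left operand, right operand, then the operator.

3 1 9 + + 4 8 1 * - - 5 2 + *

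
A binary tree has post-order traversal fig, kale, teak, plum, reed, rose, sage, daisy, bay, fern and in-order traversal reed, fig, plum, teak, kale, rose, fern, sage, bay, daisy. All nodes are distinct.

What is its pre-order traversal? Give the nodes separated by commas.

The last element of post-order is the root; it splits in-order into left and right subtrees.
Root fern: left subtree has 6 nodes {reed, fig, plum, teak, kale, rose}, right has 3 {sage, bay, daisy}.
  Root rose: left subtree has 5 nodes {reed, fig, plum, teak, kale}, right has 0 { }.
    Root reed: left subtree has 0 nodes { }, right has 4 {fig, plum, teak, kale}.
      Root plum: left subtree has 1 node {fig}, right has 2 {teak, kale}.
        Root teak: left subtree has 0 nodes { }, right has 1 {kale}.
  Root bay: left subtree has 1 node {sage}, right has 1 {daisy}.

fern, rose, reed, plum, fig, teak, kale, bay, sage, daisy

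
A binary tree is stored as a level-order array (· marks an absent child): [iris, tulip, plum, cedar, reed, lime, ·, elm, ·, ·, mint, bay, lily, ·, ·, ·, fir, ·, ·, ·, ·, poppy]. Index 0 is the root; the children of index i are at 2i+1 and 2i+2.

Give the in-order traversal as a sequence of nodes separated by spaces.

elm fir cedar tulip reed poppy mint iris bay lime lily plum

In-order visits the left subtree, then the node, then the right subtree.
At iris: go left to tulip.
  At tulip: go left to cedar.
    At cedar: go left to elm.
      At elm: no left child.
      Visit elm.
      At elm: go right to fir.
        fir is a leaf — visit fir.
    Visit cedar.
    At cedar: no right child.
  Visit tulip.
  At tulip: go right to reed.
    At reed: no left child.
    Visit reed.
    At reed: go right to mint.
      At mint: go left to poppy.
        poppy is a leaf — visit poppy.
      Visit mint.
      At mint: no right child.
Visit iris.
At iris: go right to plum.
  At plum: go left to lime.
    At lime: go left to bay.
      bay is a leaf — visit bay.
    Visit lime.
    At lime: go right to lily.
      lily is a leaf — visit lily.
  Visit plum.
  At plum: no right child.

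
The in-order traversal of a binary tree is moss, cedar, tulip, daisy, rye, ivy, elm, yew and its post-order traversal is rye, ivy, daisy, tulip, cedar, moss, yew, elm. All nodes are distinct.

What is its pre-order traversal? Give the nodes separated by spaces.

The last element of post-order is the root; it splits in-order into left and right subtrees.
Root elm: left subtree has 6 nodes {moss, cedar, tulip, daisy, rye, ivy}, right has 1 {yew}.
  Root moss: left subtree has 0 nodes { }, right has 5 {cedar, tulip, daisy, rye, ivy}.
    Root cedar: left subtree has 0 nodes { }, right has 4 {tulip, daisy, rye, ivy}.
      Root tulip: left subtree has 0 nodes { }, right has 3 {daisy, rye, ivy}.
        Root daisy: left subtree has 0 nodes { }, right has 2 {rye, ivy}.
          Root ivy: left subtree has 1 node {rye}, right has 0 { }.

elm moss cedar tulip daisy ivy rye yew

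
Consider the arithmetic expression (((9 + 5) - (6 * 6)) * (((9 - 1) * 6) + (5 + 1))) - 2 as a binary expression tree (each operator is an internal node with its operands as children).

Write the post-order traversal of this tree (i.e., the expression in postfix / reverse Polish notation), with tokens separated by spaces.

Post-order on an expression tree gives postfix notation: for each operator, emit left operand, right operand, then the operator.

9 5 + 6 6 * - 9 1 - 6 * 5 1 + + * 2 -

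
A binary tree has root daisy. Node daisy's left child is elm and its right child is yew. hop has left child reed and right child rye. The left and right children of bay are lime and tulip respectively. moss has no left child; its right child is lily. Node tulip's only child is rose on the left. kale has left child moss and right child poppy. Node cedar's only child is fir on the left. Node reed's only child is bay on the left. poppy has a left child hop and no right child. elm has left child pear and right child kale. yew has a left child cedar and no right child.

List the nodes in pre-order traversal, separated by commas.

daisy, elm, pear, kale, moss, lily, poppy, hop, reed, bay, lime, tulip, rose, rye, yew, cedar, fir

Pre-order visits the node, then its left subtree, then its right subtree.
Visit daisy.
At daisy: go left to elm.
  Visit elm.
  At elm: go left to pear.
    pear is a leaf — visit pear.
  At elm: go right to kale.
    Visit kale.
    At kale: go left to moss.
      Visit moss.
      At moss: no left child.
      At moss: go right to lily.
        lily is a leaf — visit lily.
    At kale: go right to poppy.
      Visit poppy.
      At poppy: go left to hop.
        Visit hop.
        At hop: go left to reed.
          Visit reed.
          At reed: go left to bay.
            Visit bay.
            At bay: go left to lime.
              lime is a leaf — visit lime.
            At bay: go right to tulip.
              Visit tulip.
              At tulip: go left to rose.
                rose is a leaf — visit rose.
              At tulip: no right child.
          At reed: no right child.
        At hop: go right to rye.
          rye is a leaf — visit rye.
      At poppy: no right child.
At daisy: go right to yew.
  Visit yew.
  At yew: go left to cedar.
    Visit cedar.
    At cedar: go left to fir.
      fir is a leaf — visit fir.
    At cedar: no right child.
  At yew: no right child.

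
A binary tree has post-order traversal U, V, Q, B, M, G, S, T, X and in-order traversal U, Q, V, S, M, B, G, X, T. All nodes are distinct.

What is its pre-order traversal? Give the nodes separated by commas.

X, S, Q, U, V, G, M, B, T

The last element of post-order is the root; it splits in-order into left and right subtrees.
Root X: left subtree has 7 nodes {U, Q, V, S, M, B, G}, right has 1 {T}.
  Root S: left subtree has 3 nodes {U, Q, V}, right has 3 {M, B, G}.
    Root Q: left subtree has 1 node {U}, right has 1 {V}.
    Root G: left subtree has 2 nodes {M, B}, right has 0 { }.
      Root M: left subtree has 0 nodes { }, right has 1 {B}.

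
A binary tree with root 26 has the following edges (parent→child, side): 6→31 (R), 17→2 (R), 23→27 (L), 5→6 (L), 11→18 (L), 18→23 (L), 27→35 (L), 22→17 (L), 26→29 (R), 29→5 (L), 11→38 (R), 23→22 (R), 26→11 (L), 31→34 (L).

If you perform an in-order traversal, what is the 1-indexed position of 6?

11

In-order visits the left subtree, then the node, then the right subtree.
At 26: go left to 11.
  At 11: go left to 18.
    At 18: go left to 23.
      At 23: go left to 27.
        At 27: go left to 35.
          35 is a leaf — visit 35.
        Visit 27.
        At 27: no right child.
      Visit 23.
      At 23: go right to 22.
        At 22: go left to 17.
          At 17: no left child.
          Visit 17.
          At 17: go right to 2.
            2 is a leaf — visit 2.
        Visit 22.
        At 22: no right child.
    Visit 18.
    At 18: no right child.
  Visit 11.
  At 11: go right to 38.
    38 is a leaf — visit 38.
Visit 26.
At 26: go right to 29.
  At 29: go left to 5.
    At 5: go left to 6.
      At 6: no left child.
      Visit 6.
      At 6: go right to 31.
        At 31: go left to 34.
          34 is a leaf — visit 34.
        Visit 31.
        At 31: no right child.
    Visit 5.
    At 5: no right child.
  Visit 29.
  At 29: no right child.
Full in-order sequence: 35, 27, 23, 17, 2, 22, 18, 11, 38, 26, 6, 34, 31, 5, 29.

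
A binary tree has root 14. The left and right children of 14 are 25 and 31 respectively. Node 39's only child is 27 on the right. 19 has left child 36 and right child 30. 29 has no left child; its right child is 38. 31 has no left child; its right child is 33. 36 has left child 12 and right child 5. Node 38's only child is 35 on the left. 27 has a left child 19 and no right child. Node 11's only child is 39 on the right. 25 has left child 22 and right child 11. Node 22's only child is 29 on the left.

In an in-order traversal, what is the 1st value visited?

29

In-order visits the left subtree, then the node, then the right subtree.
At 14: go left to 25.
  At 25: go left to 22.
    At 22: go left to 29.
      At 29: no left child.
      Visit 29.
      At 29: go right to 38.
        At 38: go left to 35.
          35 is a leaf — visit 35.
        Visit 38.
        At 38: no right child.
    Visit 22.
    At 22: no right child.
  Visit 25.
  At 25: go right to 11.
    At 11: no left child.
    Visit 11.
    At 11: go right to 39.
      At 39: no left child.
      Visit 39.
      At 39: go right to 27.
        At 27: go left to 19.
          At 19: go left to 36.
            At 36: go left to 12.
              12 is a leaf — visit 12.
            Visit 36.
            At 36: go right to 5.
              5 is a leaf — visit 5.
          Visit 19.
          At 19: go right to 30.
            30 is a leaf — visit 30.
        Visit 27.
        At 27: no right child.
Visit 14.
At 14: go right to 31.
  At 31: no left child.
  Visit 31.
  At 31: go right to 33.
    33 is a leaf — visit 33.
Full in-order sequence: 29, 35, 38, 22, 25, 11, 39, 12, 36, 5, 19, 30, 27, 14, 31, 33.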